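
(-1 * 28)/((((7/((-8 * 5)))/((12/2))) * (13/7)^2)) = 47040/169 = 278.34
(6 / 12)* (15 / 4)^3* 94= 158625 / 64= 2478.52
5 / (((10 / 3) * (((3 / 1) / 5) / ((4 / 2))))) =5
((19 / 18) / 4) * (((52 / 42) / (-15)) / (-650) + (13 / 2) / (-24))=-648071 / 9072000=-0.07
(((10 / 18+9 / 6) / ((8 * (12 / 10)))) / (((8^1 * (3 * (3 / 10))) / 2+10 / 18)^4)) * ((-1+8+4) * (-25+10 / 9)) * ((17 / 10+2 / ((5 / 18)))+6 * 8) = -76382915625 / 7114652864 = -10.74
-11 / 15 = -0.73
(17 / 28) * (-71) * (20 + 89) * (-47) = 6183461 / 28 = 220837.89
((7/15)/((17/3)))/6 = 7/510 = 0.01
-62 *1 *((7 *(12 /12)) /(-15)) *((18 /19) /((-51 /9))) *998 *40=-62371008 /323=-193099.10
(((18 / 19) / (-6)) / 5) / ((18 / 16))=-8 / 285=-0.03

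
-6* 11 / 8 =-33 / 4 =-8.25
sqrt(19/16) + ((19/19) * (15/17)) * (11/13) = 165/221 + sqrt(19)/4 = 1.84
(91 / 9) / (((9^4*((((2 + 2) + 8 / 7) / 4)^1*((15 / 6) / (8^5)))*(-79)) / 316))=-166985728 / 2657205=-62.84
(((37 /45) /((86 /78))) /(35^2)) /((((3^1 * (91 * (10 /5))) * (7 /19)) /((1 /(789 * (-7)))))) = -703 /1282974950250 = -0.00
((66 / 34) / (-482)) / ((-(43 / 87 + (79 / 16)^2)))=367488 / 2269635575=0.00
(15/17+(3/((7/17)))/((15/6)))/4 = 2259/2380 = 0.95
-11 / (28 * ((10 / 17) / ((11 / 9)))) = -2057 / 2520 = -0.82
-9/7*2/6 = -3/7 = -0.43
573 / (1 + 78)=573 / 79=7.25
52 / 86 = 26 / 43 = 0.60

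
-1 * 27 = -27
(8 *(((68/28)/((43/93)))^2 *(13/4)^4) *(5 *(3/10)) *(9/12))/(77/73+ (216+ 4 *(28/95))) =143735627768265/1132347243776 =126.94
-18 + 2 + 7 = -9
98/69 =1.42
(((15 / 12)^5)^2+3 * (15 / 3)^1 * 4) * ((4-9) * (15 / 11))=-5451013875 / 11534336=-472.59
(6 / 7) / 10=3 / 35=0.09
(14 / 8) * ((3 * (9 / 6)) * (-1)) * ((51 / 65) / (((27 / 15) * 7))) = -51 / 104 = -0.49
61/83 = 0.73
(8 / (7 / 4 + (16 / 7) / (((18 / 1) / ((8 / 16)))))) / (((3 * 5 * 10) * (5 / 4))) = 1344 / 57125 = 0.02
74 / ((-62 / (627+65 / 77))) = -1788728 / 2387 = -749.36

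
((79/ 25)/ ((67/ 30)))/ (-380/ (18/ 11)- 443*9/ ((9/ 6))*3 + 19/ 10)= -8532/ 49472063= -0.00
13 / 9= 1.44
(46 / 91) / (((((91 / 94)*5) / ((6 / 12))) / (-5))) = -2162 / 8281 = -0.26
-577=-577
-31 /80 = -0.39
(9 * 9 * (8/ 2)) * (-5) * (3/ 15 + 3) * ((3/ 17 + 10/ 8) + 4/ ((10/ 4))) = -1333584/ 85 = -15689.22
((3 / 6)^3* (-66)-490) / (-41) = 1993 / 164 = 12.15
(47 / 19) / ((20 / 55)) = 517 / 76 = 6.80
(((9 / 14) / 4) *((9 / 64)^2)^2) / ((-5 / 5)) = -59049 / 939524096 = -0.00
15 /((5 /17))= 51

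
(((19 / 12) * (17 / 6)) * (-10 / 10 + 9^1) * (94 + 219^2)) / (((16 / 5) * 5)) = 15521765 / 144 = 107790.03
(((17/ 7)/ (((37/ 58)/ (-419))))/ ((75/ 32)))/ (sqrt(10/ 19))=-6610144 * sqrt(190)/ 97125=-938.12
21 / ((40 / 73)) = 38.32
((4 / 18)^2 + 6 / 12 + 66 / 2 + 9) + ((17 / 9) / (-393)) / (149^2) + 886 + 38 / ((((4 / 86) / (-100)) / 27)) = -2204971.45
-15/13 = -1.15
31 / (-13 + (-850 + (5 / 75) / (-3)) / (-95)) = -132525 / 17324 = -7.65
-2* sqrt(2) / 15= -0.19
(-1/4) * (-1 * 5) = 5/4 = 1.25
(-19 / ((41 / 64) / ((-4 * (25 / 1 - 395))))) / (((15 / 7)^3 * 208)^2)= -165414494 / 15785128125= -0.01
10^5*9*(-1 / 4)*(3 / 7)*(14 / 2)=-675000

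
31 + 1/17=528/17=31.06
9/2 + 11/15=5.23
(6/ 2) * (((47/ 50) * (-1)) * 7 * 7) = -6909/ 50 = -138.18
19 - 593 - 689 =-1263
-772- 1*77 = -849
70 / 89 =0.79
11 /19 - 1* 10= -179 /19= -9.42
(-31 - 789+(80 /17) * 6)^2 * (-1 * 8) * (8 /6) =-5797491200 /867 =-6686841.06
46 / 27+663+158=22213 / 27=822.70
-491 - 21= -512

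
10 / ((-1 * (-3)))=10 / 3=3.33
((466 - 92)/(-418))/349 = -17/6631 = -0.00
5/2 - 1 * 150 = -295/2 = -147.50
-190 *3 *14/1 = -7980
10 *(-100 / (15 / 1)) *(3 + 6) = -600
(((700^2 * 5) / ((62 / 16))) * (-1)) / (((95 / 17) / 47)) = -3132080000 / 589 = -5317623.09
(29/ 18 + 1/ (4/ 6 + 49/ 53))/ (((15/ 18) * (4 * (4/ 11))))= 10199/ 5520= 1.85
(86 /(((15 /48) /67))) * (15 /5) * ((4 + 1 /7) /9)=2673568 /105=25462.55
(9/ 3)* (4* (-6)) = -72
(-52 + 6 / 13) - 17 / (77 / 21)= -8033 / 143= -56.17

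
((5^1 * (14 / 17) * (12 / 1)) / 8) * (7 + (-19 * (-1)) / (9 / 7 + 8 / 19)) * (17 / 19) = 432180 / 4313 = 100.20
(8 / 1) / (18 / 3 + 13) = 8 / 19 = 0.42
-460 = -460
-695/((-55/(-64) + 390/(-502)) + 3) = -11164480/49517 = -225.47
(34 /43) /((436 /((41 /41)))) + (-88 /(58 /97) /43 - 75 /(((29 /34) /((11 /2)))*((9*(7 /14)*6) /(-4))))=166924421 /2446614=68.23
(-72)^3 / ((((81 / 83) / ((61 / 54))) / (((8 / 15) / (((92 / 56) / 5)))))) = -145166336 / 207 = -701286.65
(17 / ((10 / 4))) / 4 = 17 / 10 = 1.70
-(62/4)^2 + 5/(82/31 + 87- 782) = -20626563/85852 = -240.26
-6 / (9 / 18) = -12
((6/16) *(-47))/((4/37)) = -5217/32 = -163.03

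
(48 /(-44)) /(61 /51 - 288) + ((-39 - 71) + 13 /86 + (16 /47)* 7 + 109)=1000196001 /650345674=1.54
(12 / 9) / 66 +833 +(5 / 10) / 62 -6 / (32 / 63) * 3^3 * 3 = -6078301 / 49104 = -123.78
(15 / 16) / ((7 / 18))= 135 / 56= 2.41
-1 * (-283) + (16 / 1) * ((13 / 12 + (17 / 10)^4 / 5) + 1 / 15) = 1025396 / 3125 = 328.13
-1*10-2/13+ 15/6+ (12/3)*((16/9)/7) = -10873/1638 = -6.64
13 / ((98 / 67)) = 871 / 98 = 8.89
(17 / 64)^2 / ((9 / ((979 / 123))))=282931 / 4534272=0.06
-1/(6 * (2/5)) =-5/12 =-0.42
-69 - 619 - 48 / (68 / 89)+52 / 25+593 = -66191 / 425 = -155.74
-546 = -546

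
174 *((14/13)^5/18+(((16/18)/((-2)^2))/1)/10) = 33173158/1856465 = 17.87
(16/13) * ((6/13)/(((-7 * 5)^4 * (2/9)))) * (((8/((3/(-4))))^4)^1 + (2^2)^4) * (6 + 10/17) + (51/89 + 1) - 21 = -19.28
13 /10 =1.30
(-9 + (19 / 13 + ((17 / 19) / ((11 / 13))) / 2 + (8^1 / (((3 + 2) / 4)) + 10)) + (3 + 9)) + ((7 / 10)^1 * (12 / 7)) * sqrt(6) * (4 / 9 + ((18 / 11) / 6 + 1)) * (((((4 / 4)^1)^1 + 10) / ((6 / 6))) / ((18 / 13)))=581173 / 27170 + 442 * sqrt(6) / 27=61.49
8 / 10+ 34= 34.80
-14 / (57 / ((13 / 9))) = -182 / 513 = -0.35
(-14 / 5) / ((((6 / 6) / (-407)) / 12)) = 68376 / 5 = 13675.20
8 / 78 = 0.10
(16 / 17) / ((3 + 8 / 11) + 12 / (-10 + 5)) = 880 / 1241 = 0.71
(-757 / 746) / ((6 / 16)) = -3028 / 1119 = -2.71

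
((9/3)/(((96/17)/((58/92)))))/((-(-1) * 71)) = 493/104512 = 0.00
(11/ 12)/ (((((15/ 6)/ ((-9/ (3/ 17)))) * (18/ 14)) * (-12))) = 1.21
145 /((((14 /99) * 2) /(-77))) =-157905 /4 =-39476.25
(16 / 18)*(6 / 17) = 16 / 51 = 0.31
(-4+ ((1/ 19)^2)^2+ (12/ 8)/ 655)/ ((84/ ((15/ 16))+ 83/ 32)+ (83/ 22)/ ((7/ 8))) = -840827392944/ 20297763820297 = -0.04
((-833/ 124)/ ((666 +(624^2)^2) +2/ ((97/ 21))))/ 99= -80801/ 180537313103768016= -0.00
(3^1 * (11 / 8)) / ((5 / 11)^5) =5314683 / 25000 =212.59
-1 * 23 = -23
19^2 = 361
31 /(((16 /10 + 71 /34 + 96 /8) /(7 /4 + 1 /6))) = 60605 /16002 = 3.79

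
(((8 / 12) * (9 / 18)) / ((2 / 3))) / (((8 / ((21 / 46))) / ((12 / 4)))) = 63 / 736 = 0.09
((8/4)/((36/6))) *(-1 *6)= -2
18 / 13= 1.38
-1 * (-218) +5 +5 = 228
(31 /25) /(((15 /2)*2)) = 31 /375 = 0.08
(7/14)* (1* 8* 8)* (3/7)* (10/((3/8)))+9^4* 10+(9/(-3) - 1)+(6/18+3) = 1385476/21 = 65975.05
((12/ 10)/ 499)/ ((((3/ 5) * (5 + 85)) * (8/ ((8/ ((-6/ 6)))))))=-1/ 22455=-0.00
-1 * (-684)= 684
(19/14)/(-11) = -19/154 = -0.12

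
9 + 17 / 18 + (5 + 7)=395 / 18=21.94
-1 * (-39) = 39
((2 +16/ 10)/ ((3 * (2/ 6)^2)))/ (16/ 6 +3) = 162/ 85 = 1.91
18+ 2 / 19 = 344 / 19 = 18.11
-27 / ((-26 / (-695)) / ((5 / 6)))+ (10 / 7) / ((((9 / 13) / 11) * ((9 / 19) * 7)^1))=-122717635 / 206388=-594.60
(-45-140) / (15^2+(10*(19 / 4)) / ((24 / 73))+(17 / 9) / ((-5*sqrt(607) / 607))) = -35434530000 / 70724392337-36230400*sqrt(607) / 70724392337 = -0.51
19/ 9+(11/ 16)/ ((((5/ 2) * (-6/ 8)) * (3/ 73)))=-613/ 90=-6.81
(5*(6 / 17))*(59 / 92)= 885 / 782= 1.13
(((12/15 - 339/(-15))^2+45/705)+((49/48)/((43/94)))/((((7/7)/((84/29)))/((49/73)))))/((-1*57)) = -9.68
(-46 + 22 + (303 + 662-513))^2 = 183184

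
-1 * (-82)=82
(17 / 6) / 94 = 17 / 564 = 0.03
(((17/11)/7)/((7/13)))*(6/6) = 221/539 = 0.41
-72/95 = -0.76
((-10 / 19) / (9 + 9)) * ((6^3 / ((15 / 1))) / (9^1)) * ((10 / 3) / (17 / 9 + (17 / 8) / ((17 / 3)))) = -640 / 9291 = -0.07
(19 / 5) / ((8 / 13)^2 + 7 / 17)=54587 / 11355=4.81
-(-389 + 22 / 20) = 3879 / 10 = 387.90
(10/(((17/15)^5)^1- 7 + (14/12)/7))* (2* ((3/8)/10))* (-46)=2278125/327757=6.95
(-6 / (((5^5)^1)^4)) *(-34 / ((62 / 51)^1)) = 5202 / 2956390380859375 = 0.00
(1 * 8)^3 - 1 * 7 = 505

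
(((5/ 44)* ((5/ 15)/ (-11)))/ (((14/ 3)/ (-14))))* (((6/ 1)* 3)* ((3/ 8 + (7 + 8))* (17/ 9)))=10455/ 1936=5.40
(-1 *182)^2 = 33124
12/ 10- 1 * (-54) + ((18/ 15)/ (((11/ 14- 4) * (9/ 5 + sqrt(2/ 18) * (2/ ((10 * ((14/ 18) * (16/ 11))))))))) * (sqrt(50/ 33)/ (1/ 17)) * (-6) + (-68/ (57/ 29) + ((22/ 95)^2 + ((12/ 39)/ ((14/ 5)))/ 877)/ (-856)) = 19054303709383/ 924811496700 + 106624 * sqrt(66)/ 34353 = 45.82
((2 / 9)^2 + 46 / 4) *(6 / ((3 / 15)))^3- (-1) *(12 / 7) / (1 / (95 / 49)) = 320879920 / 1029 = 311836.66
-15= -15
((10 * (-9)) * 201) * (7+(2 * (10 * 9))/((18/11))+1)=-2134620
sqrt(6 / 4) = sqrt(6) / 2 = 1.22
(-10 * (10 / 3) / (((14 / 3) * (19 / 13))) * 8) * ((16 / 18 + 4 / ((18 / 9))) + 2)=-228800 / 1197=-191.14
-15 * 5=-75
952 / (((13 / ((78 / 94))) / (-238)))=-679728 / 47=-14462.30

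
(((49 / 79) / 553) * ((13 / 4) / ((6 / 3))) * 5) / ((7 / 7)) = 455 / 49928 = 0.01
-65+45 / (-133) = -8690 / 133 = -65.34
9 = 9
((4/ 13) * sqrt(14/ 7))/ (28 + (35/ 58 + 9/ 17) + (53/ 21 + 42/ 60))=207060 * sqrt(2)/ 21774259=0.01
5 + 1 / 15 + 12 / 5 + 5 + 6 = 277 / 15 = 18.47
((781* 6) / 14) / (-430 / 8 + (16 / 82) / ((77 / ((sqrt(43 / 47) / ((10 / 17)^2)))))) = -1959888133087500 / 314728082607781-244307421600* sqrt(2021) / 13533307552134583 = -6.23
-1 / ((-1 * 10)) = 1 / 10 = 0.10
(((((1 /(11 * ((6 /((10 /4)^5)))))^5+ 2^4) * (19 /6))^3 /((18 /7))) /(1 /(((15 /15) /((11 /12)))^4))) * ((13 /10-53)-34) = -37596195783255942322998186937050828827594987136795851763361873 /2036951650514960956881809054380791799591390898332631040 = -18457087.96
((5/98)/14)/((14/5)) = 25/19208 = 0.00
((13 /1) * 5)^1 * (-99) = -6435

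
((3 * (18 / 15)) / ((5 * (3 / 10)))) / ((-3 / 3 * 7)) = -12 / 35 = -0.34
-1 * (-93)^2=-8649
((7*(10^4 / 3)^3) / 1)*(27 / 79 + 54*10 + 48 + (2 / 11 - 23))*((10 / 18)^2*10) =860020000000000000000 / 1900503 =452522305936901.97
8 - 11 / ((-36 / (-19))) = 79 / 36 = 2.19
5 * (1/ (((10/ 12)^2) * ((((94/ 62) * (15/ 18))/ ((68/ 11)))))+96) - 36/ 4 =6543003/ 12925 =506.23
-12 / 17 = -0.71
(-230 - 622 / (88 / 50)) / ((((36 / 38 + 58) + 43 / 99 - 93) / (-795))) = -1744854075 / 126472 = -13796.37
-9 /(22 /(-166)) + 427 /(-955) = 708688 /10505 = 67.46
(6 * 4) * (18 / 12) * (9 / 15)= 108 / 5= 21.60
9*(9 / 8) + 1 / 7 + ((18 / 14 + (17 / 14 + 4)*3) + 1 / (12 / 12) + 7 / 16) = 3207 / 112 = 28.63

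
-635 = -635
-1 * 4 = -4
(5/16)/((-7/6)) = -15/56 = -0.27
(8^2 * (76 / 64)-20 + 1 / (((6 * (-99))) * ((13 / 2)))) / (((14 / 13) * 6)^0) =216215 / 3861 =56.00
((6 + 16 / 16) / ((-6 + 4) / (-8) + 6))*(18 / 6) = 84 / 25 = 3.36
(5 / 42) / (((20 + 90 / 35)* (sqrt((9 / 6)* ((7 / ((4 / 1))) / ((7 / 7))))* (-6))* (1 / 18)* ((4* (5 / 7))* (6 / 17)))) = -0.01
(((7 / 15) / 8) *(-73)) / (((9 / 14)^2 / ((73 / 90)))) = -1827847 / 218700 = -8.36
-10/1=-10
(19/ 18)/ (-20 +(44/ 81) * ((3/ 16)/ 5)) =-570/ 10789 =-0.05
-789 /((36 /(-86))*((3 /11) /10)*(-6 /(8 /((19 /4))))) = -9951920 /513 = -19399.45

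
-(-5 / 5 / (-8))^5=-0.00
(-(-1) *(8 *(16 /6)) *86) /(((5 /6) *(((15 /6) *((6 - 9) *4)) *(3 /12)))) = -22016 /75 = -293.55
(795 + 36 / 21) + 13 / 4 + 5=804.96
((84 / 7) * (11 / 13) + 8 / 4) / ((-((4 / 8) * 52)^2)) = -79 / 4394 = -0.02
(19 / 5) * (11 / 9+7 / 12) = 247 / 36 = 6.86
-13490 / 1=-13490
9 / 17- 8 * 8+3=-1028 / 17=-60.47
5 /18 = 0.28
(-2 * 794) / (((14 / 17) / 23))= -310454 / 7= -44350.57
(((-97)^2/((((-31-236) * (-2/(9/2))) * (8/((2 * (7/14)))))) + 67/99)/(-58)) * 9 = -102941/62656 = -1.64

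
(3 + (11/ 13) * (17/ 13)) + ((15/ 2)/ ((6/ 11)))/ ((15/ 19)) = 43649/ 2028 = 21.52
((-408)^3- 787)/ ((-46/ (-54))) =-1833788673/ 23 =-79729942.30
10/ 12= 5/ 6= 0.83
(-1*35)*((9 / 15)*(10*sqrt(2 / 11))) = -210*sqrt(22) / 11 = -89.54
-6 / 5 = -1.20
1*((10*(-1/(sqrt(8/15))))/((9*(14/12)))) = -5*sqrt(30)/21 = -1.30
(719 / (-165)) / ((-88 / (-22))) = -719 / 660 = -1.09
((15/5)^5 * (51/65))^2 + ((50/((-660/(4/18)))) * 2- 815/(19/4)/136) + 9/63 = 206265283732091/5674318650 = 36350.67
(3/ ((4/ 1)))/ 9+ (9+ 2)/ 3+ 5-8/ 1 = 3/ 4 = 0.75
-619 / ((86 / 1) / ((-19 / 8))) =11761 / 688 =17.09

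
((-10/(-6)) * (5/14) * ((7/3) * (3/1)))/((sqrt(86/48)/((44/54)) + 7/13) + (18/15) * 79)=19495762000/445954588269 - 6971250 * sqrt(258)/148651529423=0.04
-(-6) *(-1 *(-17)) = 102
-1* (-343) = 343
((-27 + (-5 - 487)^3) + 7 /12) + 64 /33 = -5240202549 /44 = -119095512.48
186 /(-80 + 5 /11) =-2046 /875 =-2.34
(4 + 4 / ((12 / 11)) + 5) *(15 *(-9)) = -1710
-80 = -80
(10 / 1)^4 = 10000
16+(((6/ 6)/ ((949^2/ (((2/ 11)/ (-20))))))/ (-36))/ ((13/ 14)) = 370903515847/ 23181469740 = 16.00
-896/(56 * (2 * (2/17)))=-68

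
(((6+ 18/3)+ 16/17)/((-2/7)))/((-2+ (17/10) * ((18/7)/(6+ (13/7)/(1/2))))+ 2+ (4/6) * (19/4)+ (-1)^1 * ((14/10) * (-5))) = -6600/1547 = -4.27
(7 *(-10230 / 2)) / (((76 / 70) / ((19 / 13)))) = -1253175 / 26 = -48199.04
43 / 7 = 6.14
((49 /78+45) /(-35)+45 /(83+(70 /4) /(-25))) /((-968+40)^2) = -1700557 /1934899599360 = -0.00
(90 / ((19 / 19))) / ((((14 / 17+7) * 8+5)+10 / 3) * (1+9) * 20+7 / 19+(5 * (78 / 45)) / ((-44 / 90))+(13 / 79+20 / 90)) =227356470 / 35789297639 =0.01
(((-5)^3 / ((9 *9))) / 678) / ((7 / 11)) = -0.00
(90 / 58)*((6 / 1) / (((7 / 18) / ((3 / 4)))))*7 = 3645 / 29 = 125.69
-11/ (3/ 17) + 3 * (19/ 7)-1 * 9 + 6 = -1201/ 21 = -57.19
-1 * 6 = -6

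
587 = 587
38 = 38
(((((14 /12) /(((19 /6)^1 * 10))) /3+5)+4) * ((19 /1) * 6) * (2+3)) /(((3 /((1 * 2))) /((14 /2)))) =71918 /3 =23972.67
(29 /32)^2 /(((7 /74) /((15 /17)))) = 466755 /60928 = 7.66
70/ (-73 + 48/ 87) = -2030/ 2101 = -0.97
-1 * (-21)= 21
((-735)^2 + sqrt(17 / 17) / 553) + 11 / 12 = 540225.92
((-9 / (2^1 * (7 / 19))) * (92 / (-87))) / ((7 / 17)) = 31.37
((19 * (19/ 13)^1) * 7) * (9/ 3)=7581/ 13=583.15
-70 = -70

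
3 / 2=1.50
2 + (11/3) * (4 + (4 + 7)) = 57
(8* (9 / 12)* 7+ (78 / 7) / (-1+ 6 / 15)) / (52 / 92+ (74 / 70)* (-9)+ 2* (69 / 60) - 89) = -7544 / 30799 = -0.24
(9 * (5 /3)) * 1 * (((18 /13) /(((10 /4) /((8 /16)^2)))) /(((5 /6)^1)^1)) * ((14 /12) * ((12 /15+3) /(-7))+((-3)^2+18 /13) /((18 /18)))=102681 /4225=24.30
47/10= 4.70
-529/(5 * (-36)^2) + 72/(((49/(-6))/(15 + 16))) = -86806081/317520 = -273.39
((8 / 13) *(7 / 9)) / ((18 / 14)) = 392 / 1053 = 0.37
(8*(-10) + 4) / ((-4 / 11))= 209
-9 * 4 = -36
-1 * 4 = -4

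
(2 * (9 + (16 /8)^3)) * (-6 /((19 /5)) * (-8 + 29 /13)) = 76500 /247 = 309.72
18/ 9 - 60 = -58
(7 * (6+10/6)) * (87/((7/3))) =2001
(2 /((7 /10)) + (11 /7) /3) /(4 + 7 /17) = 1207 /1575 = 0.77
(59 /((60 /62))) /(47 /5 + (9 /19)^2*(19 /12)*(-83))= -69502 /22899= -3.04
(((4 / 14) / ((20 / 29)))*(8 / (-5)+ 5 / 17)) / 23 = -3219 / 136850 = -0.02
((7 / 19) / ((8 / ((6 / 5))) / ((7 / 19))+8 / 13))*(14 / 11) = 13377 / 533786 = 0.03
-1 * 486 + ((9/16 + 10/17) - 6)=-133511/272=-490.85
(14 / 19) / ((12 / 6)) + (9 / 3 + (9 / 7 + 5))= 1284 / 133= 9.65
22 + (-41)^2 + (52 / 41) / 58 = 2024893 / 1189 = 1703.02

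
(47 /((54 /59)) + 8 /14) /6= 8.65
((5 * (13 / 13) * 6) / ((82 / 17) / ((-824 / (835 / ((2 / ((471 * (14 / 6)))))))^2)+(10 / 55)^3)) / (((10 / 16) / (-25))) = -12290551961600 / 15318244424550649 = -0.00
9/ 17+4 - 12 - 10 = -297/ 17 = -17.47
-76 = -76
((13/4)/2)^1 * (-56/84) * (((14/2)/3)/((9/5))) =-455/324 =-1.40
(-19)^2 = 361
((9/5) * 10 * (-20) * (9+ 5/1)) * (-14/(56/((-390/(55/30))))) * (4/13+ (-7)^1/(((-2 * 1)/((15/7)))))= -2092745.45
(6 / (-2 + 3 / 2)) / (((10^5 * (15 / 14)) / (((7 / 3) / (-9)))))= 49 / 1687500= 0.00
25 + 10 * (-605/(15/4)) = -4765/3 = -1588.33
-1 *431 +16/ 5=-2139/ 5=-427.80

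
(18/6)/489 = 0.01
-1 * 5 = -5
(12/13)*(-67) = -61.85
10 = 10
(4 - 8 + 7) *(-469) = -1407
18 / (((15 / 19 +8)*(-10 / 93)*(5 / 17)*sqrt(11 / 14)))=-270351*sqrt(154) / 45925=-73.05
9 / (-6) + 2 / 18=-25 / 18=-1.39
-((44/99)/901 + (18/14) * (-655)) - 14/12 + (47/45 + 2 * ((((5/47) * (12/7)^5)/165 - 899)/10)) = 31107164253521/46973917914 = 662.22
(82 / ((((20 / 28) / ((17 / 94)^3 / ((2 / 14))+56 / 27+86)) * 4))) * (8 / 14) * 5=81018349669 / 11212884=7225.47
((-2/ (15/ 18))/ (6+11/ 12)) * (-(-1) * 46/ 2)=-3312/ 415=-7.98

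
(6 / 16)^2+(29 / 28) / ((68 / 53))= 0.95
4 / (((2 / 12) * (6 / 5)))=20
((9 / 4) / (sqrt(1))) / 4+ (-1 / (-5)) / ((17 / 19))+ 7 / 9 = 19141 / 12240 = 1.56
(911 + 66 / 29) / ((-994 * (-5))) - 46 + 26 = -571223 / 28826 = -19.82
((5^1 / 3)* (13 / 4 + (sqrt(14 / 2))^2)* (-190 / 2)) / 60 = -3895 / 144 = -27.05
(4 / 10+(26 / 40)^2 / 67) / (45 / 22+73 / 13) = 1557127 / 29359400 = 0.05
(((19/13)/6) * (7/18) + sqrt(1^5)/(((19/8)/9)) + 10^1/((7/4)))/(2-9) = -1792345/1307124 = -1.37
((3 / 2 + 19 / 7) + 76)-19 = 857 / 14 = 61.21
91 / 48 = 1.90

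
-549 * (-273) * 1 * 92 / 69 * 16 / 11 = 290670.55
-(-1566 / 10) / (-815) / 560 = -783 / 2282000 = -0.00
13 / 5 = 2.60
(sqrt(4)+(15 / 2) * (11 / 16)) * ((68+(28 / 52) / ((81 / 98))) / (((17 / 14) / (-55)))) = -3186723925 / 143208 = -22252.42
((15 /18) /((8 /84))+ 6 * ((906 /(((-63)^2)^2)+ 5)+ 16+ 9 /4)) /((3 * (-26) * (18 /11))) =-11417422643 /9829847664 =-1.16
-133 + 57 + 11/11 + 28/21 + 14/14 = -218/3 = -72.67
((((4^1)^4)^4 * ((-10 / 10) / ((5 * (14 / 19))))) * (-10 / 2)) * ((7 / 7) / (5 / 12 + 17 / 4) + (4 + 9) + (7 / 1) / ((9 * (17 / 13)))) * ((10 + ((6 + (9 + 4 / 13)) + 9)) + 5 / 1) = 44051410454577152 / 13923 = 3163930938344.98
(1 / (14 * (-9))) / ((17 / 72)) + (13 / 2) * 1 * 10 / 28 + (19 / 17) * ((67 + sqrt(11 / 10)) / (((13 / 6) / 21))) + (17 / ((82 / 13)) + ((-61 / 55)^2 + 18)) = 1197 * sqrt(110) / 1105 + 575596820943 / 767466700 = 761.36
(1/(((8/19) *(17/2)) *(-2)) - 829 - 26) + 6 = -115483/136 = -849.14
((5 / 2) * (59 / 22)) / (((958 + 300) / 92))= 6785 / 13838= 0.49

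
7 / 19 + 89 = 1698 / 19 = 89.37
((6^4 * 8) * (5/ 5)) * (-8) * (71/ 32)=-184032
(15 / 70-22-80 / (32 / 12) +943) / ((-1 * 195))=-4159 / 910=-4.57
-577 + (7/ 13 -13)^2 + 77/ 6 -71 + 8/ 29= -14103143/ 29406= -479.60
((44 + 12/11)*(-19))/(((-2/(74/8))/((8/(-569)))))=-55.71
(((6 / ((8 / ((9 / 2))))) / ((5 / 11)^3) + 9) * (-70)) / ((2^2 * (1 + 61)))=-12.68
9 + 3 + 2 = 14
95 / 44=2.16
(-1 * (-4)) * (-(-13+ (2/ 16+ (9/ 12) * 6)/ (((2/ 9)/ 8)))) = -614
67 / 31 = 2.16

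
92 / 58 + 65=1931 / 29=66.59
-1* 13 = -13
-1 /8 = -0.12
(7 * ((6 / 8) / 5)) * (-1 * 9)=-9.45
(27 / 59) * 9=243 / 59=4.12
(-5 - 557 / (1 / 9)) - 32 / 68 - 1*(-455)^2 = -3604739 / 17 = -212043.47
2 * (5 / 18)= 5 / 9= 0.56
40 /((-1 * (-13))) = 40 /13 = 3.08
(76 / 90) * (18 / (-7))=-76 / 35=-2.17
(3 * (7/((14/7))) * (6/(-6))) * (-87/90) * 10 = 203/2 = 101.50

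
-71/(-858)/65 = 71/55770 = 0.00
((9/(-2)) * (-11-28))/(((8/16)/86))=30186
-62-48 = -110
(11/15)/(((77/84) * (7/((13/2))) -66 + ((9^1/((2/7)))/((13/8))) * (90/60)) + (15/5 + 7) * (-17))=-286/80315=-0.00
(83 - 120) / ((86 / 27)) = -999 / 86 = -11.62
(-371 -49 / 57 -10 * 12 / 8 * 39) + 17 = -53572 / 57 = -939.86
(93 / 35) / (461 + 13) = 0.01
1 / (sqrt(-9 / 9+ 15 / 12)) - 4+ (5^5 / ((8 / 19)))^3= 209320068358351 / 512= 408828258512.40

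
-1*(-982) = 982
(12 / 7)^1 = 12 / 7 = 1.71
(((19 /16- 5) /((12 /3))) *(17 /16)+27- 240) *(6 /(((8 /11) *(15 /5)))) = -2410639 /4096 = -588.53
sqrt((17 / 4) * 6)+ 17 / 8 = 7.17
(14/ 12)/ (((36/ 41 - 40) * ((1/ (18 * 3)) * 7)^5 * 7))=-116.39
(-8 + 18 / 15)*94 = -3196 / 5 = -639.20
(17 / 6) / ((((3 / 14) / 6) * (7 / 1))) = 11.33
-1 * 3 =-3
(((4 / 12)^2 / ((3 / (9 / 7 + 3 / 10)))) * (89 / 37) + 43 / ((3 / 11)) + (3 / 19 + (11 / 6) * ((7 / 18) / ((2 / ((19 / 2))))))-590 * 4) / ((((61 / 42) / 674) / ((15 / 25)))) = -212858461097 / 347700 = -612189.99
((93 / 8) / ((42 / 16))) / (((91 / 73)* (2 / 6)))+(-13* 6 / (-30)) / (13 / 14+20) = 10061819 / 933205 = 10.78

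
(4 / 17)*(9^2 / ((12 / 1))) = 27 / 17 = 1.59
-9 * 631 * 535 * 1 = -3038265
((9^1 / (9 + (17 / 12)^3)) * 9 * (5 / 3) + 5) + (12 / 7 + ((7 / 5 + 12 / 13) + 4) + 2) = 49232786 / 1862315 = 26.44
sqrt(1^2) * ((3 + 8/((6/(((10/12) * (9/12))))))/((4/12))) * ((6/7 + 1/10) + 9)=16031/140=114.51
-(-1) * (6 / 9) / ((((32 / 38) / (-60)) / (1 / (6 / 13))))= -1235 / 12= -102.92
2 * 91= 182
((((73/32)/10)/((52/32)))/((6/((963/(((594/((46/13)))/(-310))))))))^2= 31016467593049/17915287104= 1731.28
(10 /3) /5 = 2 /3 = 0.67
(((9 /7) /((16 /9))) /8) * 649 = 52569 /896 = 58.67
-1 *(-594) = 594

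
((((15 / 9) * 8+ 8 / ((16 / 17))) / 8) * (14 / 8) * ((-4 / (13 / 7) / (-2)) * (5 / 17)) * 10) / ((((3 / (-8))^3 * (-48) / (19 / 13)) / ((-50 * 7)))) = -2134317500 / 698139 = -3057.15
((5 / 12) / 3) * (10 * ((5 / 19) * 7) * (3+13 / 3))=9625 / 513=18.76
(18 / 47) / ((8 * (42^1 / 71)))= 213 / 2632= 0.08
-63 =-63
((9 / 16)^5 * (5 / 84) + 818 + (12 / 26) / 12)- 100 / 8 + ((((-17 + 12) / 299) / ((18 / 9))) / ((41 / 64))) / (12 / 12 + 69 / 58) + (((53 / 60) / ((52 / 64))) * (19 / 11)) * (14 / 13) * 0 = 36821509246317331 / 45710577762304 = 805.54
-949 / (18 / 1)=-949 / 18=-52.72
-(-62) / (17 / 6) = 372 / 17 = 21.88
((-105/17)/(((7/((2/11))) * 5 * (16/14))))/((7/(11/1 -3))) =-6/187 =-0.03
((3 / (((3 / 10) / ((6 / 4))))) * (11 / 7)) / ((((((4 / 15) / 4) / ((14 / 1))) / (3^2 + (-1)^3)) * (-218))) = -19800 / 109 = -181.65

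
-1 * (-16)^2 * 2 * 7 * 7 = -25088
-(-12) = 12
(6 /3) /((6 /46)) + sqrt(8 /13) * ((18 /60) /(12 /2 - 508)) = 15.33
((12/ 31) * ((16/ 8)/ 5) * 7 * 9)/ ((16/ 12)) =7.32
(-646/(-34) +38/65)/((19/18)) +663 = 44301/65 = 681.55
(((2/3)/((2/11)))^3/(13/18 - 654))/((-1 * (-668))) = -121/1071138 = -0.00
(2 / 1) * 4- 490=-482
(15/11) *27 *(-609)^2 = 13655164.09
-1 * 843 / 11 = -843 / 11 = -76.64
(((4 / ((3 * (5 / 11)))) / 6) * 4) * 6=176 / 15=11.73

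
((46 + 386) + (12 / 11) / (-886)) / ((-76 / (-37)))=38944905 / 185174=210.32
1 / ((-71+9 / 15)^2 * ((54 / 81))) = 75 / 247808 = 0.00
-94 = -94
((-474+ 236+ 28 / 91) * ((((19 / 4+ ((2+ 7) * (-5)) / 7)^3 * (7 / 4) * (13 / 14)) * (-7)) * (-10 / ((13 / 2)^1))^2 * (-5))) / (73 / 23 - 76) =-18446751525 / 8877232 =-2077.98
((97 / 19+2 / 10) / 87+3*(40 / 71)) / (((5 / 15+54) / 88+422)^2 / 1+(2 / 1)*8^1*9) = 0.00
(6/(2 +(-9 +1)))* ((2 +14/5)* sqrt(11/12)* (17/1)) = -68* sqrt(33)/5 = -78.13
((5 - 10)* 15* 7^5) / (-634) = 1260525 / 634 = 1988.21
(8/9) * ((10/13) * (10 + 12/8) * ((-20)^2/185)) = 73600/4329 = 17.00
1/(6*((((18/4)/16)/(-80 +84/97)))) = -122816/2619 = -46.89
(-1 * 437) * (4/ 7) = -1748/ 7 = -249.71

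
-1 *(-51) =51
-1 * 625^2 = -390625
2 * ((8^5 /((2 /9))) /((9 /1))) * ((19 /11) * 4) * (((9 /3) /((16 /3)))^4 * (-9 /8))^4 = 230995643722081647219 /6341068275337658368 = 36.43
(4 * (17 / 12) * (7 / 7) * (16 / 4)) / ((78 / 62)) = 2108 / 117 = 18.02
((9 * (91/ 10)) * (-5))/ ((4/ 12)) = -2457/ 2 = -1228.50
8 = 8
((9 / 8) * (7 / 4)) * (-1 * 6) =-11.81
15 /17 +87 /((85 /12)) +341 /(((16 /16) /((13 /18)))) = 396947 /1530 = 259.44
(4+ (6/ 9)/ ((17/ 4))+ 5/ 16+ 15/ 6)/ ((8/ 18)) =15.68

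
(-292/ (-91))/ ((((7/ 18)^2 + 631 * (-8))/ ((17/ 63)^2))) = -337552/ 7292707877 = -0.00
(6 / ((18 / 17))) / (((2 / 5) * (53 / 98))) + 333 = 57112 / 159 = 359.19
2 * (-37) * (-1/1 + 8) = -518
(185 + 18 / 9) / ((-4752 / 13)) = -221 / 432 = -0.51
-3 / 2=-1.50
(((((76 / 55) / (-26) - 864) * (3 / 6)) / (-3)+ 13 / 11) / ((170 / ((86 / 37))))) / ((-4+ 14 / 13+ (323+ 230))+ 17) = 6695831 / 1912757550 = 0.00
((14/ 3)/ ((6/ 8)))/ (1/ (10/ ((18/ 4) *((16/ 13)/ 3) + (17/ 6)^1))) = 2912/ 219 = 13.30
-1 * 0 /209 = 0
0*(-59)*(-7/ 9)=0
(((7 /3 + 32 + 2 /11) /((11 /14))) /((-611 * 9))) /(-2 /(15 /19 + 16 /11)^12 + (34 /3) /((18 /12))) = -903016896766614002952213621956366453 /854070682507977412178873958570641984985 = -0.00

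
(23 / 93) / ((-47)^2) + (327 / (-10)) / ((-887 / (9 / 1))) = 0.33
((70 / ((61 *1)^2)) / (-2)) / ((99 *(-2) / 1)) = 35 / 736758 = 0.00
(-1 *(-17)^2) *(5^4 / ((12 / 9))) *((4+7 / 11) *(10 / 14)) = -448630.28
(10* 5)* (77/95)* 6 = 243.16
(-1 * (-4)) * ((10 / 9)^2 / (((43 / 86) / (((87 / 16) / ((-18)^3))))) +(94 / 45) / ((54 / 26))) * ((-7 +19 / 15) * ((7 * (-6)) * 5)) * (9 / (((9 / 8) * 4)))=951212374 / 98415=9665.32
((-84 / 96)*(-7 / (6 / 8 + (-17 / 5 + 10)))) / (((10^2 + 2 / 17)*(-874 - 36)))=-17 / 1858584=-0.00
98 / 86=49 / 43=1.14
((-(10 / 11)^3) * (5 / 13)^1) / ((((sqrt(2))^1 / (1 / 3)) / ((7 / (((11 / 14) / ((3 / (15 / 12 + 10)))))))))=-196000 * sqrt(2) / 1712997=-0.16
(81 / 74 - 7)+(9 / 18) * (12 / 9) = -5.24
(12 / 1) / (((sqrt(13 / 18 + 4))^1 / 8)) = 288 * sqrt(170) / 85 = 44.18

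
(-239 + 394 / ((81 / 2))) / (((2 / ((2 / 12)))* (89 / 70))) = -649985 / 43254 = -15.03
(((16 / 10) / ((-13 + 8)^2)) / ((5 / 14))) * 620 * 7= 97216 / 125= 777.73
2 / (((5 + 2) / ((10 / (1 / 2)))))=40 / 7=5.71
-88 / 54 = -44 / 27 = -1.63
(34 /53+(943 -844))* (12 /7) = 170.81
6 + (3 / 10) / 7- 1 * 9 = -207 / 70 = -2.96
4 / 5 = 0.80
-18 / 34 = -0.53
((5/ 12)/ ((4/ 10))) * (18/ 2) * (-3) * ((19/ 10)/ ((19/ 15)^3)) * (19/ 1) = -151875/ 304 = -499.59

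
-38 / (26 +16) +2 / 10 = -74 / 105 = -0.70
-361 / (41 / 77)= -27797 / 41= -677.98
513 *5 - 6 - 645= 1914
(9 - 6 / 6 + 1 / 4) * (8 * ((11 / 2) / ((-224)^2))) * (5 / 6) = 605 / 100352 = 0.01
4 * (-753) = -3012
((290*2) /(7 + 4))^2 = 336400 /121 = 2780.17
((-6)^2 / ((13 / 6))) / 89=216 / 1157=0.19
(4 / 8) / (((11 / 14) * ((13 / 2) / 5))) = 70 / 143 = 0.49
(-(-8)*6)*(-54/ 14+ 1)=-960/ 7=-137.14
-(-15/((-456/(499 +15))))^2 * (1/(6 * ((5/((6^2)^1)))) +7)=-13540045/5776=-2344.19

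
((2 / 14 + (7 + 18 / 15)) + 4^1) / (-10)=-216 / 175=-1.23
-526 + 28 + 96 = -402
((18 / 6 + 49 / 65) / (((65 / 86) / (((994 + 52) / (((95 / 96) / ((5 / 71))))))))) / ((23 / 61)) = 128534889984 / 131089075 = 980.52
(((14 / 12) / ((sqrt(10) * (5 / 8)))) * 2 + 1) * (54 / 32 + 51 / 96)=71 / 32 + 497 * sqrt(10) / 600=4.84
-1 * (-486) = 486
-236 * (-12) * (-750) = -2124000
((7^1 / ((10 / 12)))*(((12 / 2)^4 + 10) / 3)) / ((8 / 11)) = 50281 / 10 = 5028.10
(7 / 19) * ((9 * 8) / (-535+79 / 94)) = -752 / 15143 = -0.05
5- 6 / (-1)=11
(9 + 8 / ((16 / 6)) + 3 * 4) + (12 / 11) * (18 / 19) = 5232 / 209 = 25.03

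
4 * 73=292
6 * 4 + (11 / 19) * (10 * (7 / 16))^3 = 72.48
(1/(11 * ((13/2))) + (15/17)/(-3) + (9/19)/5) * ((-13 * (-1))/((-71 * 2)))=21408/1261315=0.02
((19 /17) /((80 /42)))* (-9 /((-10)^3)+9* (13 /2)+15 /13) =309471183 /8840000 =35.01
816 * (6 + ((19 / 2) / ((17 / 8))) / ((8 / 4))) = 6720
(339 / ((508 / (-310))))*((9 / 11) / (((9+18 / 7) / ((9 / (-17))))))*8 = 61.95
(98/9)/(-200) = -0.05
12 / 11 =1.09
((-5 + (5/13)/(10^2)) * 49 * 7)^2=198521040249/67600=2936701.78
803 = 803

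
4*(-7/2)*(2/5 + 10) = -728/5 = -145.60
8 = 8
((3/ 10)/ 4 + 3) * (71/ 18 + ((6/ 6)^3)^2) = 3649/ 240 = 15.20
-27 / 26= -1.04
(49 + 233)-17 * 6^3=-3390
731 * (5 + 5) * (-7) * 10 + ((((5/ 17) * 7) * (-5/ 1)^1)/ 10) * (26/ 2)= -17398255/ 34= -511713.38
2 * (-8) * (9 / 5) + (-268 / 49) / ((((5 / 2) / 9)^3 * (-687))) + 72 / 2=10619892 / 1402625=7.57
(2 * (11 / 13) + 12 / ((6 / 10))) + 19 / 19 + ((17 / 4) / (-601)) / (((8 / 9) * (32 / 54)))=90721337 / 4000256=22.68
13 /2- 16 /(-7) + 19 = 389 /14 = 27.79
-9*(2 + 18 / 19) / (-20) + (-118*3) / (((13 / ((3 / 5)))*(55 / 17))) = -252936 / 67925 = -3.72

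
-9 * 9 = -81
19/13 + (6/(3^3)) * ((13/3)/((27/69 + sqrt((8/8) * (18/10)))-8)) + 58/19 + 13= 8599984589/494719758-6877 * sqrt(5)/667638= 17.36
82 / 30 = 41 / 15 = 2.73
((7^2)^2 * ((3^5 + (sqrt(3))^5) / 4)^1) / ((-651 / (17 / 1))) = -472311 / 124 - 17493 * sqrt(3) / 124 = -4053.30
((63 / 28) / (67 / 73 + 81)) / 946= 657 / 22628320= 0.00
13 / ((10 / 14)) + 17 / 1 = 176 / 5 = 35.20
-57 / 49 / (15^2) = -19 / 3675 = -0.01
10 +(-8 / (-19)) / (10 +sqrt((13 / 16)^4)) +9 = 987217 / 51851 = 19.04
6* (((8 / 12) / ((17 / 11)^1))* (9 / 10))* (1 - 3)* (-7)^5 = 6655572 / 85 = 78300.85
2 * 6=12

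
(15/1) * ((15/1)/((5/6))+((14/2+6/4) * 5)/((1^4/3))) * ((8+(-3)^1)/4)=21825/8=2728.12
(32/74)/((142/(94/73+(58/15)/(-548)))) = 1536892/394089405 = 0.00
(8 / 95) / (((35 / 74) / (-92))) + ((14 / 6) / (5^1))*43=36773 / 9975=3.69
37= 37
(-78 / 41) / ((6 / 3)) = -39 / 41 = -0.95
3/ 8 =0.38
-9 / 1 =-9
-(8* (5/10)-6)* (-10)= -20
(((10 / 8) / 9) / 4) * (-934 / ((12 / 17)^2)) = -674815 / 10368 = -65.09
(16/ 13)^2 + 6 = 7.51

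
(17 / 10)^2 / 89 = 289 / 8900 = 0.03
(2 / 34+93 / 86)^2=2778889 / 2137444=1.30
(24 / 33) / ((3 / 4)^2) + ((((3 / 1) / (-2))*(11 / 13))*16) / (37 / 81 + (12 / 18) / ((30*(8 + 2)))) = -9341584 / 217503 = -42.95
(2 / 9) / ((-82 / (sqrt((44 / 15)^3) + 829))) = -829 / 369 -88 * sqrt(165) / 83025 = -2.26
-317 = -317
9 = 9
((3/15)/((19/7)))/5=7/475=0.01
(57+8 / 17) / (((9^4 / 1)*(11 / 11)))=977 / 111537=0.01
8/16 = 0.50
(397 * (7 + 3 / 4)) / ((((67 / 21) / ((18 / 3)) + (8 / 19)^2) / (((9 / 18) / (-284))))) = -279898101 / 36637136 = -7.64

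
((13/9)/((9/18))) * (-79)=-2054/9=-228.22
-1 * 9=-9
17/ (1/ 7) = 119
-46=-46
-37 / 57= -0.65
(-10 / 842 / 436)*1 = -5 / 183556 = -0.00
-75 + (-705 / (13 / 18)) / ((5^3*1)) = -26913 / 325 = -82.81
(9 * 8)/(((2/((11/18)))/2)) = 44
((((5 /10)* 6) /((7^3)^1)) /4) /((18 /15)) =5 /2744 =0.00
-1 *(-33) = 33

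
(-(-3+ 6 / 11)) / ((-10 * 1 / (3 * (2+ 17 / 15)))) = -1269 / 550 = -2.31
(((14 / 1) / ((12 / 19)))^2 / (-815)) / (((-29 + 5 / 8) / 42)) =495292 / 555015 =0.89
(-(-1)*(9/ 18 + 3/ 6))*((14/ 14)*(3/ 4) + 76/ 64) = 31/ 16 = 1.94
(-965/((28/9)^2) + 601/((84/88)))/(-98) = -1246369/230496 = -5.41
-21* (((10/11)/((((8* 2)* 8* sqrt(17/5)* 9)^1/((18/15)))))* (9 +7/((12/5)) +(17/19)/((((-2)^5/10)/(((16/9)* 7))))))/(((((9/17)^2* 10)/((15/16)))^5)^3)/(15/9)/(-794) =19470084407396416716947763503536427343709* sqrt(85)/35561015499733271334721587995882328913096704975175680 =0.00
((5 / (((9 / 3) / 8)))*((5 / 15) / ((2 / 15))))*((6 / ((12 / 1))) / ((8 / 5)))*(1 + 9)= 625 / 6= 104.17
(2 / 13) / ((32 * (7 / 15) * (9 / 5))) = 25 / 4368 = 0.01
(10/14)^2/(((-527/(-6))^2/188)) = 169200/13608721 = 0.01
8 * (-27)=-216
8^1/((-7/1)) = -8/7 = -1.14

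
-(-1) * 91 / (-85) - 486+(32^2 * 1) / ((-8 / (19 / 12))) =-175883 / 255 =-689.74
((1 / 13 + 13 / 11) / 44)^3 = 91125 / 3892119517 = 0.00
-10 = -10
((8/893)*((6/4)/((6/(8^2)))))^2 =16384/797449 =0.02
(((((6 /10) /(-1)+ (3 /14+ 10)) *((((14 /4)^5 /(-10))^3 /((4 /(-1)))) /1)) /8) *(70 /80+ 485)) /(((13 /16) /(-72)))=-1228291148521671507 /655360000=-1874223554.26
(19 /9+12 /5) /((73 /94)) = 19082 /3285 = 5.81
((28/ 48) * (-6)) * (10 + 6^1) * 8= -448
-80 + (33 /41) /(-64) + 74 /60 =-3100751 /39360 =-78.78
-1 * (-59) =59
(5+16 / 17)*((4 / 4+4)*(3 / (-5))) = -303 / 17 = -17.82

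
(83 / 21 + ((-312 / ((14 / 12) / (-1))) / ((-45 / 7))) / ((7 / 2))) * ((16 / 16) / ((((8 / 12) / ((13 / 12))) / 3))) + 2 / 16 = -771 / 20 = -38.55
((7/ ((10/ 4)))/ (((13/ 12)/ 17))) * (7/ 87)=6664/ 1885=3.54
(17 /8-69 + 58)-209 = -1743 /8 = -217.88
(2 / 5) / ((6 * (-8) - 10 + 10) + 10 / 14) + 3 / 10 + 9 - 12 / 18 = 17129 / 1986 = 8.62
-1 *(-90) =90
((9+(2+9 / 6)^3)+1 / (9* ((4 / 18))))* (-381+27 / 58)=-9247749 / 464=-19930.49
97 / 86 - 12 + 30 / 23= -18925 / 1978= -9.57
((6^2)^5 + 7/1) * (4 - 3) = 60466183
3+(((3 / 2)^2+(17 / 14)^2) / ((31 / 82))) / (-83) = 363266 / 126077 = 2.88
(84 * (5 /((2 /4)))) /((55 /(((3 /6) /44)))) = 21 /121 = 0.17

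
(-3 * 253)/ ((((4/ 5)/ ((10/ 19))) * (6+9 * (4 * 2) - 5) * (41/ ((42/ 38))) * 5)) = -79695/ 2160946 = -0.04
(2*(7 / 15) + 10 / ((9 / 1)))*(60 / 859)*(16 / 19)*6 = 11776 / 16321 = 0.72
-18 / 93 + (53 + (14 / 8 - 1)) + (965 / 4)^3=27857702131 / 1984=14041180.51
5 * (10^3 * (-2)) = -10000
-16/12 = -1.33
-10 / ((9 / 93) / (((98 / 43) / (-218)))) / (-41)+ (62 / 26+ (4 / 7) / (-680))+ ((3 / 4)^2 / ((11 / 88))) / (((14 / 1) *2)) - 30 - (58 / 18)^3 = -528250226590661 / 8668753296840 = -60.94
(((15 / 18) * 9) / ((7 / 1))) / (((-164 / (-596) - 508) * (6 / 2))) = -745 / 1059114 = -0.00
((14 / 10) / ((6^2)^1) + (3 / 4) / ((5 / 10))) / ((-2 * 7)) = -277 / 2520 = -0.11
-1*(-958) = 958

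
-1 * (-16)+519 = 535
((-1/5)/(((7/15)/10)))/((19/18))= -540/133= -4.06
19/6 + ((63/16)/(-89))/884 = 11958563/3776448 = 3.17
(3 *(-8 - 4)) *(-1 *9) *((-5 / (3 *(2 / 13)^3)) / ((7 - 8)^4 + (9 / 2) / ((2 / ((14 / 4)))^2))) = -4745520 / 473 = -10032.81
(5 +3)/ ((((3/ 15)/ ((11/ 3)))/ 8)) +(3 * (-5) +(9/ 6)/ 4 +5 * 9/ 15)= 27881/ 24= 1161.71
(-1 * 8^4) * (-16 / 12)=16384 / 3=5461.33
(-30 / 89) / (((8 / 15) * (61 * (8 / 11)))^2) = -0.00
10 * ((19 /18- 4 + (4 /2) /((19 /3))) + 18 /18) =-2785 /171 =-16.29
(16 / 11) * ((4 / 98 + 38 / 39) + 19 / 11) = 922384 / 231231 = 3.99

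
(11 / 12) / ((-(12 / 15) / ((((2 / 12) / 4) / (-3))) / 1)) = 55 / 3456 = 0.02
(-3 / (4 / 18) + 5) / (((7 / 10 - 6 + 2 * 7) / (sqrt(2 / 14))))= -85 * sqrt(7) / 609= -0.37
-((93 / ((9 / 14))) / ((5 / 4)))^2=-3013696 / 225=-13394.20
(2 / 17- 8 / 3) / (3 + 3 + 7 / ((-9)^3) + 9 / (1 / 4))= -31590 / 520387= -0.06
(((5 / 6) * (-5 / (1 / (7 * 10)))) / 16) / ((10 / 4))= -7.29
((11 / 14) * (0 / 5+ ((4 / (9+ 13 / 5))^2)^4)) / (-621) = -550000000 / 2174571157141467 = -0.00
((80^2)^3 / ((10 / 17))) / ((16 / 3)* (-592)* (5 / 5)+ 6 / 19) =-508035072000 / 3599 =-141160064.46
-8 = -8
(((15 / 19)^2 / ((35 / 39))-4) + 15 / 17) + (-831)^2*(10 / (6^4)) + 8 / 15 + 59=83288250503 / 15465240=5385.51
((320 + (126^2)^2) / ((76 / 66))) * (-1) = -4158786984 / 19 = -218883525.47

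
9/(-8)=-9/8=-1.12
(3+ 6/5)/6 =7/10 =0.70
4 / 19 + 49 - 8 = 783 / 19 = 41.21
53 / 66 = 0.80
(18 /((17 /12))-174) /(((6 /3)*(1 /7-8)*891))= 3199 /277695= 0.01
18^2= 324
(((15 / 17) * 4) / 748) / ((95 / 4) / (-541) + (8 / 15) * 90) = 32460 / 329907083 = 0.00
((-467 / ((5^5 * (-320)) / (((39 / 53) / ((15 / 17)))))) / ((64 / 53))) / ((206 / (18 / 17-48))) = -2422329 / 32960000000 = -0.00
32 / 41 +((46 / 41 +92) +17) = 4547 / 41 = 110.90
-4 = -4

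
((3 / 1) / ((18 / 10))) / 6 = 5 / 18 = 0.28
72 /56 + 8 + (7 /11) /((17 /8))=12547 /1309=9.59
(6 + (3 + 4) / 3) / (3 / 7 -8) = -175 / 159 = -1.10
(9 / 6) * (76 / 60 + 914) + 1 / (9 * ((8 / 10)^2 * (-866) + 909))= 1095862759 / 798210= 1372.90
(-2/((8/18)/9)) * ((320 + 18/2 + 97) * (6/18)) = -5751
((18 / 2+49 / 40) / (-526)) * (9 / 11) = -3681 / 231440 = -0.02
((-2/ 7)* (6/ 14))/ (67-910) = 2/ 13769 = 0.00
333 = 333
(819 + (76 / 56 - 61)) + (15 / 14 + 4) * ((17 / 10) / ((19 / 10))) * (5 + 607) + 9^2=962219 / 266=3617.36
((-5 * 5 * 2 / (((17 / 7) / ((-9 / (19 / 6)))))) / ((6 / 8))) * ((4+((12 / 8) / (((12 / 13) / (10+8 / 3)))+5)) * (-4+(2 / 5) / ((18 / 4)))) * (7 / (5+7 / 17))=-15307600 / 1311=-11676.28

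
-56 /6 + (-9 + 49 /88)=-4693 /264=-17.78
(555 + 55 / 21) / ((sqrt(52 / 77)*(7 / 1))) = 5855*sqrt(1001) / 1911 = 96.94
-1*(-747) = 747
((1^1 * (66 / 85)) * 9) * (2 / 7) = 1188 / 595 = 2.00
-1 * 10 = -10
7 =7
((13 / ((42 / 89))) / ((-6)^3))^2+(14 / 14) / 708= 85838723 / 4855769856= 0.02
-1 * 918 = -918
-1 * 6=-6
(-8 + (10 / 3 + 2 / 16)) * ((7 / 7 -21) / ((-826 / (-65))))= 35425 / 4956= 7.15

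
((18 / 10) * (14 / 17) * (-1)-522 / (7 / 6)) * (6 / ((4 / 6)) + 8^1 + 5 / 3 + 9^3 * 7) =-2299172.12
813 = 813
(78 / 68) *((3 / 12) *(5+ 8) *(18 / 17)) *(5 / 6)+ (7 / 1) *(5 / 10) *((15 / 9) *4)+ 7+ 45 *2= 857447 / 6936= 123.62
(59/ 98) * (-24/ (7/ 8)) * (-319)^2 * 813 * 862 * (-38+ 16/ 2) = 12117797114670720/ 343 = 35328854561722.22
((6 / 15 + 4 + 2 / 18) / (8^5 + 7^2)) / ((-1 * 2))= -203 / 2953530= -0.00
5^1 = 5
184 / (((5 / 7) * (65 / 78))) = 309.12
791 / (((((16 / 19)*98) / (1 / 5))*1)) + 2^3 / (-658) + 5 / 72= 935321 / 473760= 1.97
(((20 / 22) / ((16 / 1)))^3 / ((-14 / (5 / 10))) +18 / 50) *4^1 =171727819 / 119257600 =1.44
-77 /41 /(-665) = 11 /3895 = 0.00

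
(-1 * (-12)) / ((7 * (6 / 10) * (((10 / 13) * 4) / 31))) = 403 / 14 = 28.79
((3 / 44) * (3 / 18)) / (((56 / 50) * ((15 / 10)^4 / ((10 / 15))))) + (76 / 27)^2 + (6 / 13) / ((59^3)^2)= 243919523093363189 / 30780358633313289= 7.92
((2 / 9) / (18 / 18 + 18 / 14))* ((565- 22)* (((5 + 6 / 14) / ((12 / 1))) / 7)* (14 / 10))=3439 / 720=4.78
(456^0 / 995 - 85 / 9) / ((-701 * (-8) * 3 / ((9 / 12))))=-42283 / 100439280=-0.00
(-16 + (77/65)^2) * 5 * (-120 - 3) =8976.96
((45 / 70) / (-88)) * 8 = -9 / 154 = -0.06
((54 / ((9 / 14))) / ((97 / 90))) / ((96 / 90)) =14175 / 194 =73.07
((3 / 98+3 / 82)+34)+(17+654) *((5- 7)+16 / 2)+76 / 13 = 106189459 / 26117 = 4065.91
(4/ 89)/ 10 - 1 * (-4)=1782/ 445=4.00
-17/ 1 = -17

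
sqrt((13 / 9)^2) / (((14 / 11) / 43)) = 6149 / 126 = 48.80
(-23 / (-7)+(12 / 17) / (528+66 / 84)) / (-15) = -2895749 / 13214355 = -0.22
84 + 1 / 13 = 1093 / 13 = 84.08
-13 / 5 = -2.60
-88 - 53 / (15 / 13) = -2009 / 15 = -133.93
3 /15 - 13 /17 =-0.56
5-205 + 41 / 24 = -4759 / 24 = -198.29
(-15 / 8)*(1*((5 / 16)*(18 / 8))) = -675 / 512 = -1.32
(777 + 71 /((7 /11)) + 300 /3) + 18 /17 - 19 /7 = 117443 /119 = 986.92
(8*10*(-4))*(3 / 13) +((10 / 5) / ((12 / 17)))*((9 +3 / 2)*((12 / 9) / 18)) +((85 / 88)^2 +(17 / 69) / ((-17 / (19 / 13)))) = -4421890207 / 62517312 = -70.73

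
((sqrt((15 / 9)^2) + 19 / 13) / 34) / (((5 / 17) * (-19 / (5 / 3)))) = -61 / 2223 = -0.03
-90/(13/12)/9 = -120/13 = -9.23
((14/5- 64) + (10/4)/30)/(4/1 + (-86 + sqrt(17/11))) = 3667 * sqrt(187)/4436820 + 1653817/2218410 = 0.76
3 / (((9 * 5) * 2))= 1 / 30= 0.03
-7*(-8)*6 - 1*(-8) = 344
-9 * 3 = -27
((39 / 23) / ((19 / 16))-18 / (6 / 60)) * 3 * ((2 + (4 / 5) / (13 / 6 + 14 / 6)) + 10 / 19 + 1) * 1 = -82380004 / 41515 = -1984.34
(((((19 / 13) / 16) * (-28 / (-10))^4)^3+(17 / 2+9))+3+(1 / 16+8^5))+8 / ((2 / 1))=282945794365164669 / 8582031250000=32969.56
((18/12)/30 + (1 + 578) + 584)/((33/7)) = 162827/660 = 246.71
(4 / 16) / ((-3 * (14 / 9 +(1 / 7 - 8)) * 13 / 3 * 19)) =63 / 392236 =0.00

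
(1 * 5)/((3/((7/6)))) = 35/18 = 1.94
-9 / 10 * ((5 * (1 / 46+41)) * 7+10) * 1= -119709 / 92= -1301.18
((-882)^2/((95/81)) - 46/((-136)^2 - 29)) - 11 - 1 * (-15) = 1163646736238/1754365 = 663286.57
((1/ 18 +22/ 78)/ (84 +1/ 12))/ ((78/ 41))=3239/ 1534689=0.00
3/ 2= 1.50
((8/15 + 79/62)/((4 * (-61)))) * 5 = -1681/45384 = -0.04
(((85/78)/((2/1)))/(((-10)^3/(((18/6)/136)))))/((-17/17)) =1/83200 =0.00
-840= -840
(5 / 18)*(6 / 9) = 5 / 27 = 0.19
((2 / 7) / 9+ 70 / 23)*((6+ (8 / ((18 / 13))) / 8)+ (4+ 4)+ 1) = 630524 / 13041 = 48.35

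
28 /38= 14 /19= 0.74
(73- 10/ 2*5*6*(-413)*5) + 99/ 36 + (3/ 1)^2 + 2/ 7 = 8675381/ 28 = 309835.04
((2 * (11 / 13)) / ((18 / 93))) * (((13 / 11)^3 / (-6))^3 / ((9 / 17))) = -429890089967 / 1250140993992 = -0.34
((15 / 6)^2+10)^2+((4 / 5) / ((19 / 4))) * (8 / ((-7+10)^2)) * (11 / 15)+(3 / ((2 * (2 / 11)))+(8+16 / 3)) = 58637053 / 205200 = 285.76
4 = 4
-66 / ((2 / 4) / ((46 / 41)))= -6072 / 41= -148.10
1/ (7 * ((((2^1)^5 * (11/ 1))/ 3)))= 3/ 2464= 0.00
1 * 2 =2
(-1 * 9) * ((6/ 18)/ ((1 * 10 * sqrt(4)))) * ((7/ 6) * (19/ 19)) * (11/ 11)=-7/ 40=-0.18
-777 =-777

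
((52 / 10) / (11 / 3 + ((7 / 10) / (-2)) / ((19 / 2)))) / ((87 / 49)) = 48412 / 60001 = 0.81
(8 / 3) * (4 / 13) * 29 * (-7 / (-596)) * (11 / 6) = 8932 / 17433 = 0.51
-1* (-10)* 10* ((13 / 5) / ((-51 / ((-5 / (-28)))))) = -325 / 357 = -0.91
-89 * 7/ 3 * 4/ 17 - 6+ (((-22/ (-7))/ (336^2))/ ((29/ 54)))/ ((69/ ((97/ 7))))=-286777844207/ 5227188288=-54.86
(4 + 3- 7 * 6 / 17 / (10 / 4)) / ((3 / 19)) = 9709 / 255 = 38.07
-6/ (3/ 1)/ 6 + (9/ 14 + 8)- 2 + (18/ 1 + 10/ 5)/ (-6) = 2.98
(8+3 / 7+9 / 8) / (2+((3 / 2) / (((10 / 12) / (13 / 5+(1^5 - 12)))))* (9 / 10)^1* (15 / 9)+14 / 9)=-120375 / 240968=-0.50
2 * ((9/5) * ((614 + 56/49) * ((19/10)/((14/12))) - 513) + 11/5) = 2161016/1225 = 1764.09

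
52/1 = 52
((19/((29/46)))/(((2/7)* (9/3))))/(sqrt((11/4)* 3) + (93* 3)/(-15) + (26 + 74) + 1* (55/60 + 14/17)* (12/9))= 199835048280/475259193131-1193468850* sqrt(33)/475259193131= 0.41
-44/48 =-11/12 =-0.92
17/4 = 4.25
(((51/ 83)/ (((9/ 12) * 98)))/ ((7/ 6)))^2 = 41616/ 810483961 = 0.00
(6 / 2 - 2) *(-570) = -570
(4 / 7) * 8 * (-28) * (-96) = 12288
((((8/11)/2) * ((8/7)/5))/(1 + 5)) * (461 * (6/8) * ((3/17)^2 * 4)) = 66384/111265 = 0.60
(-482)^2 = 232324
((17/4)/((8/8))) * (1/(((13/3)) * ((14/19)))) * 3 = 2907/728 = 3.99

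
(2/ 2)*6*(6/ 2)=18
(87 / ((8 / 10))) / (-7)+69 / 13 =-10.23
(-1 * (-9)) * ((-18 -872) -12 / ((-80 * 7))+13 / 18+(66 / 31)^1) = -34651193 / 4340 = -7984.15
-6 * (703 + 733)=-8616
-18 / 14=-9 / 7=-1.29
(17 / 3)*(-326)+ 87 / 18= -3685 / 2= -1842.50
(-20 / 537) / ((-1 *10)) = 2 / 537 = 0.00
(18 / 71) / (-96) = -3 / 1136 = -0.00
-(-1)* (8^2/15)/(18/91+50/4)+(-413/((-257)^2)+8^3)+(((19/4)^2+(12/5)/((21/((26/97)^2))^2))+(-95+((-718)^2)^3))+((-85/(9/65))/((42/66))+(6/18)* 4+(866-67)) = 65317322104759537912766990553486704227/476740124619696569520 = 137008233063798099.54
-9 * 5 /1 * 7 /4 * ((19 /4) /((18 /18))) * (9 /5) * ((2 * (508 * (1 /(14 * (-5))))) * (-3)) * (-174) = 51013233 /10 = 5101323.30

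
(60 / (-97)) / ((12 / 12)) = -60 / 97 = -0.62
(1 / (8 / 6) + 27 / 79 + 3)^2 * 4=1671849 / 24964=66.97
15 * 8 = 120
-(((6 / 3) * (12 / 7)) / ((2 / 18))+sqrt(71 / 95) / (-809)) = -216 / 7+sqrt(6745) / 76855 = -30.86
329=329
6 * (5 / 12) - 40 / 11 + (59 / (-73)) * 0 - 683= -15051 / 22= -684.14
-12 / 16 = -3 / 4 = -0.75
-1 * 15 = -15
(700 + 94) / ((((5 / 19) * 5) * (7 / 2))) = 30172 / 175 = 172.41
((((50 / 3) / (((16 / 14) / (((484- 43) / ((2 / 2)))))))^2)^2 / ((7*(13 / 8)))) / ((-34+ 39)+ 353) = 62563853977734375 / 148928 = 420094636184.83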